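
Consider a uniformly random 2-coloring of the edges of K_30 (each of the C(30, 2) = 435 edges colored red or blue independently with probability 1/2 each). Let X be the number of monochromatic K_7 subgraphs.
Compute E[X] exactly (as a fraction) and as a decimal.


Let X = Σ_S X_S over the C(30, 7) = 2035800 subsets S of size 7, where X_S = 1 if the K_7 on S is monochromatic.
For a fixed S, the K_7 on S has C(7, 2) = 21 edges. P[all 21 edges red] = (1/2)^21, and likewise for blue, so P[monochromatic] = 2·(1/2)^21 = 2^{1 − 21} = 1/1048576.
By linearity: E[X] = C(30, 7) · 2^{1 − 21} = 2035800 · 1/1048576 = 254475/131072.
Numerically: E[X] ≈ 1.94149.

E[X] = C(30,7)·2^(1−C(7,2)) = 254475/131072 ≈ 1.94149.


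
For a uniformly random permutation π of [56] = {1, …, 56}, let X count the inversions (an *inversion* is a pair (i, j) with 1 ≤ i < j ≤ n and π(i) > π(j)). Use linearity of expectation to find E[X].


Write X = Σ X_I over the C(56, 2) = 1540 pairs i < j, with X_I the indicator of one inversion.
There are 1540 indicators.
For each fixed pair i < j, the values π(i) and π(j) are two distinct elements of {1, …, 56} in uniformly random order; by symmetry P[π(i) > π(j)] = 1/2.
By linearity: E[X] = 1540 · (1/2) = C(56, 2) · (1/2) = 1540/2 = 770 ≈ 770.000000.

E[X] = 770 = 770.000000.


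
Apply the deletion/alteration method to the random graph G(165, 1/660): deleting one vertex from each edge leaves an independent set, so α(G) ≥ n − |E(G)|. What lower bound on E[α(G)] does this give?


E[|E(G)|] = C(165, 2)·p = 13530 · (1/660) = 41/2.
E[α(G)] ≥ n − E[|E(G)|] = 165 − 41/2 = 289/2.
Numerically: ≈ 144.500000.
(This is only a lower bound; the true E[α(G)] may be larger.)

E[α(G)] ≥ 289/2 ≈ 144.500000.


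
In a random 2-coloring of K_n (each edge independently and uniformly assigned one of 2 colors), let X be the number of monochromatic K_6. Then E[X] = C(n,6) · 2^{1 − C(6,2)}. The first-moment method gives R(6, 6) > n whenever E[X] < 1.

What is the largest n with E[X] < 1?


We need C(n, 6) · 2^{1 − 15} < 1, i.e. C(n, 6) < 2^{15 − 1} = 16384.
Check values of n near the boundary:
  n = 13: C(13, 6) = 1716; 1716 < 16384? YES
  n = 14: C(14, 6) = 3003; 3003 < 16384? YES
  n = 15: C(15, 6) = 5005; 5005 < 16384? YES
  n = 16: C(16, 6) = 8008; 8008 < 16384? YES
  n = 17: C(17, 6) = 12376; 12376 < 16384? YES
  n = 18: C(18, 6) = 18564; 18564 < 16384? NO
  n = 19: C(19, 6) = 27132; 27132 < 16384? NO
The largest n with C(n, 6) < 16384 is n = 17 (where E[X] = 1547/2048 ≈ 0.755371). Hence R(6, 6) > 17, i.e. R(6, 6) ≥ 18.

Largest n = 17; hence R(6, 6) > 17.


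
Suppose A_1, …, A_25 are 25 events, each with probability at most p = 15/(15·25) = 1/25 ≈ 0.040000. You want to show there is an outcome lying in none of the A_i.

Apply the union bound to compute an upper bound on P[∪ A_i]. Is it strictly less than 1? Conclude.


Union bound: P[∪_{i=1}^{25} A_i] ≤ Σ_i P[A_i] ≤ 25·p = 25·(1/25) = 1.
Numerically: 1 ≈ 1.000000.
Is 1 < 1? NO.
Since the bound 1 is ≥ 1, the union bound is uninformative here; it does NOT by itself certify existence.

25·p = 1 ≈ 1.000000; existence NOT certified by the union bound.


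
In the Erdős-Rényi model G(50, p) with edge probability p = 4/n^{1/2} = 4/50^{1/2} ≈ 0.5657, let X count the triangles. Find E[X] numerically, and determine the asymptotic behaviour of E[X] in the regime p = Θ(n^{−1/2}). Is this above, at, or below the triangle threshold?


Number of potential triangles: C(50, 3) = 19600.
Each occurs with probability p³ ≈ (0.5657)³ ≈ 1.810193e-01.
By linearity: E[X] = C(50, 3)·p³ ≈ 19600 · 1.810193e-01 ≈ 3547.9790.
Since α = 1/2 < 1, p = c/n^{1/2} ≫ 1/n is above the triangle threshold p ~ 1/n. Asymptotically E[X] ~ (c³/6)·n^{3(1−α)} = (4³/6)·n^{1.5} → ∞; triangles are abundant w.h.p.

E[X] ≈ 3547.9790; in regime p = Θ(1/n^{1/2}) E[X] diverges (above the triangle threshold p ~ 1/n).


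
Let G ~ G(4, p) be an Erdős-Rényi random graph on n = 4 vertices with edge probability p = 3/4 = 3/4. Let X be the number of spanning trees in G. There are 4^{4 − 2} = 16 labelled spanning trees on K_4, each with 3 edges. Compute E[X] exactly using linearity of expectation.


K_4 has 4^{4 − 2} = 16 labelled spanning trees.
For each such spanning tree H, let X_H = 1 if all 3 edges of H are present in G. Then P[X_H = 1] = p^{3} = (3/4)^{3} = 27/64.
By linearity: E[X] = Σ_H E[X_H] = 16 · p^{3} = 16 · 27/64 = 27/4.
Numerically: E[X] ≈ 6.75.

E[X] = 16 · (3/4)^{3} = 27/4 ≈ 6.75.


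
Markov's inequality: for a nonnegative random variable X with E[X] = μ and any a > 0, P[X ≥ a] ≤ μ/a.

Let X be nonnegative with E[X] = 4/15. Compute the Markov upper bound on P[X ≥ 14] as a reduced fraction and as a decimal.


μ = E[X] = 4/15, a = 14.
Markov: P[X ≥ 14] ≤ μ/a = (4/15)/14 = 2/105.
Numerically: ≈ 0.019048.
(Since a = 14 > μ = 0.266667, the bound 2/105 is < 1 and informative.)

P[X ≥ 14] ≤ 2/105 ≈ 0.019048.


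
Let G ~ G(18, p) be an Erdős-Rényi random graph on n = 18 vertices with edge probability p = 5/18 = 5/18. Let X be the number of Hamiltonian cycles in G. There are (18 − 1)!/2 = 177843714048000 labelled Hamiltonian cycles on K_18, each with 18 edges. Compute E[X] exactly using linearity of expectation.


K_18 has (18 − 1)!/2 = 177843714048000 labelled Hamiltonian cycles.
For each such Hamiltonian cycle H, let X_H = 1 if all 18 edges of H are present in G. Then P[X_H = 1] = p^{18} = (5/18)^{18} = 3814697265625/39346408075296537575424.
By linearity: E[X] = Σ_H E[X_H] = 177843714048000 · p^{18} = 177843714048000 · 3814697265625/39346408075296537575424 = 56800365447998046875/3294258113514384.
Numerically: E[X] ≈ 17242.

E[X] = 177843714048000 · (5/18)^{18} = 56800365447998046875/3294258113514384 ≈ 17242.


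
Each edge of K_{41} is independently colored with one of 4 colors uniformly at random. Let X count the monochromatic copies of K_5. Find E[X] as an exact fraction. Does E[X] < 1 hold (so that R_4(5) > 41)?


E[X] = C(41, 5) · 4^{1 − 10} = 749398 · 4^{−9} = 749398/262144.
As a reduced fraction: E[X] = 374699/131072 ≈ 2.8587.
Is E[X] < 1? NO.
Since E[X] ≥ 1, the first-moment bound is inconclusive at n = 41; it does NOT by itself certify R_4(5) > 41.

E[X] = 374699/131072 ≈ 2.8587; E[X] ≥ 1; first-moment method inconclusive here.


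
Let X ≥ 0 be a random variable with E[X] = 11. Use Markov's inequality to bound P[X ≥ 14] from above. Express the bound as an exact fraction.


μ = E[X] = 11, a = 14.
Markov: P[X ≥ 14] ≤ μ/a = (11)/14 = 11/14.
Numerically: ≈ 0.78571.
(Since a = 14 > μ = 11.00000, the bound 11/14 is < 1 and informative.)

P[X ≥ 14] ≤ 11/14 ≈ 0.78571.


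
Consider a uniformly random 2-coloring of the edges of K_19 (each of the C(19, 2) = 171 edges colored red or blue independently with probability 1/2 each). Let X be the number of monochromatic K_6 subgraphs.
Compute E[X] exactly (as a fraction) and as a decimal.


Let X = Σ_S X_S over the C(19, 6) = 27132 subsets S of size 6, where X_S = 1 if the K_6 on S is monochromatic.
For a fixed S, the K_6 on S has C(6, 2) = 15 edges. P[all 15 edges red] = (1/2)^15, and likewise for blue, so P[monochromatic] = 2·(1/2)^15 = 2^{1 − 15} = 1/16384.
By linearity of expectation: E[X] = C(19, 6) · 2^{1 − 15} = 27132 · 1/16384 = 6783/4096.
Numerically: E[X] ≈ 1.656.

E[X] = C(19,6)·2^(1−C(6,2)) = 6783/4096 ≈ 1.656.


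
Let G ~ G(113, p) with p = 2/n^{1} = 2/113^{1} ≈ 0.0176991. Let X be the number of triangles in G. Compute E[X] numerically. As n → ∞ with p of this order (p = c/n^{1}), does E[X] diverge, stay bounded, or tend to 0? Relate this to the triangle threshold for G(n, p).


Number of potential triangles: C(113, 3) = 234136.
Each occurs with probability p³ ≈ (0.0176991)³ ≈ 5.54440130e-06.
By linearity: E[X] = C(113, 3)·p³ ≈ 234136 · 5.54440130e-06 ≈ 1.298144.
Here α = 1, so p = 2/n is exactly at the triangle threshold p ~ 1/n. Asymptotically E[X] → c³/6 = 2³/6 = 4/3 ≈ 1.333333, a bounded constant. In this regime the triangle count is asymptotically Poisson(c³/6).

E[X] ≈ 1.298144; in regime p = Θ(1/n^{1}) E[X] stays bounded (at the triangle threshold p ~ 1/n).


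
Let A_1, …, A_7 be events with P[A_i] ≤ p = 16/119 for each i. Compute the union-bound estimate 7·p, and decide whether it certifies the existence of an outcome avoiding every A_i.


Union bound: P[∪_{i=1}^{7} A_i] ≤ Σ_i P[A_i] ≤ 7·p = 7·(16/119) = 16/17.
Numerically: 16/17 ≈ 0.94118.
Is 16/17 < 1? YES.
Since P[∪ A_i] ≤ 16/17 < 1, the complement has P[∩ A_i^c] ≥ 1 − 16/17 = 1/17 > 0, so some outcome avoids every A_i.

7·p = 16/17 ≈ 0.94118; existence CERTIFIED by the union bound.


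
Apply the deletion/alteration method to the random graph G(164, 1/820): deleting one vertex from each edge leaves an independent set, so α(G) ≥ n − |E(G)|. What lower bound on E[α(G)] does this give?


E[|E(G)|] = C(164, 2)·p = 13366 · (1/820) = 163/10.
E[α(G)] ≥ n − E[|E(G)|] = 164 − 163/10 = 1477/10.
Numerically: ≈ 147.7000.
(This is only a lower bound; the true E[α(G)] may be larger.)

E[α(G)] ≥ 1477/10 ≈ 147.7000.


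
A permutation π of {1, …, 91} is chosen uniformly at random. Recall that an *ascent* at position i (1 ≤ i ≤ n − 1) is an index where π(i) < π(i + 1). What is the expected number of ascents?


Write X = Σ X_I over i = 1, …, 90, with X_I the indicator of one ascent.
There are 90 indicators.
For each fixed i, the pair (π(i), π(i+1)) is a uniformly random ordered pair of distinct values from {1, …, 91}; by symmetry P[π(i) < π(i+1)] = 1/2.
By linearity: E[X] = 90 · (1/2) = (91 − 1) · (1/2) = 45 ≈ 45.000.

E[X] = 45 = 45.000.


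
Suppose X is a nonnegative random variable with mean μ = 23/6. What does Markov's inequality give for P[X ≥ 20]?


μ = E[X] = 23/6, a = 20.
Markov: P[X ≥ 20] ≤ μ/a = (23/6)/20 = 23/120.
Numerically: ≈ 0.19167.
(Since a = 20 > μ = 3.83333, the bound 23/120 is < 1 and informative.)

P[X ≥ 20] ≤ 23/120 ≈ 0.19167.


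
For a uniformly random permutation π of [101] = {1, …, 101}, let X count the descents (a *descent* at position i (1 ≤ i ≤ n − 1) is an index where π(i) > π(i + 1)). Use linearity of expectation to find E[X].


Write X = Σ X_I over i = 1, …, 100, with X_I the indicator of one descent.
There are 100 indicators.
For each fixed i, the pair (π(i), π(i+1)) is a uniformly random ordered pair of distinct values from {1, …, 101}; by symmetry P[π(i) > π(i+1)] = 1/2.
By linearity: E[X] = 100 · (1/2) = (101 − 1) · (1/2) = 50 ≈ 50.0000.

E[X] = 50 = 50.0000.


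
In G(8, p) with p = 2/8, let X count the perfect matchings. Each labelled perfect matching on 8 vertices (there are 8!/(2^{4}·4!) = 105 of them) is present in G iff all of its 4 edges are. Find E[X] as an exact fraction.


K_8 has 8!/(2^{4}·4!) = 105 labelled perfect matchings.
For each such perfect matching H, let X_H = 1 if all 4 edges of H are present in G. Then P[X_H = 1] = p^{4} = (1/4)^{4} = 1/256.
By linearity of expectation: E[X] = Σ_H E[X_H] = 105 · p^{4} = 105 · 1/256 = 105/256.
Numerically: E[X] ≈ 0.4102.

E[X] = 105 · (1/4)^{4} = 105/256 ≈ 0.4102.


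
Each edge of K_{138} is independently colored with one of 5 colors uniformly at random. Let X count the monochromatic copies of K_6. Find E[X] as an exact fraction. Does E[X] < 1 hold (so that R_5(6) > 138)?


E[X] = C(138, 6) · 5^{1 − 15} = 8592039666 · 5^{−14} = 8592039666/6103515625.
As a reduced fraction: E[X] = 8592039666/6103515625 ≈ 1.4077198.
Is E[X] < 1? NO.
Since E[X] ≥ 1, the first-moment bound is inconclusive at n = 138; it does NOT by itself certify R_5(6) > 138.

E[X] = 8592039666/6103515625 ≈ 1.4077198; E[X] ≥ 1; first-moment method inconclusive here.


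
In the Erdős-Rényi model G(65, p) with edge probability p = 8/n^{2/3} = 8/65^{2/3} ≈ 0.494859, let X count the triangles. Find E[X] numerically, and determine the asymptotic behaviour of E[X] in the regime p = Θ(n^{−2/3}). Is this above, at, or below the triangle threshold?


Number of potential triangles: C(65, 3) = 43680.
Each occurs with probability p³ ≈ (0.494859)³ ≈ 1.21183432e-01.
By linearity: E[X] = C(65, 3)·p³ ≈ 43680 · 1.21183432e-01 ≈ 5293.292308.
Since α = 2/3 < 1, p = c/n^{2/3} ≫ 1/n is above the triangle threshold p ~ 1/n. Asymptotically E[X] ~ (c³/6)·n^{3(1−α)} = (8³/6)·n^{1} → ∞; triangles are abundant w.h.p.

E[X] ≈ 5293.292308; in regime p = Θ(1/n^{2/3}) E[X] diverges (above the triangle threshold p ~ 1/n).


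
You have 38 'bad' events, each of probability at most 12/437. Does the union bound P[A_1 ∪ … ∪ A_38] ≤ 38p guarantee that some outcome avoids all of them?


Union bound: P[∪_{i=1}^{38} A_i] ≤ Σ_i P[A_i] ≤ 38·p = 38·(12/437) = 24/23.
Numerically: 24/23 ≈ 1.0434783.
Is 24/23 < 1? NO.
Since the bound 24/23 is ≥ 1, the union bound is uninformative here; it does NOT by itself certify existence.

38·p = 24/23 ≈ 1.0434783; existence NOT certified by the union bound.


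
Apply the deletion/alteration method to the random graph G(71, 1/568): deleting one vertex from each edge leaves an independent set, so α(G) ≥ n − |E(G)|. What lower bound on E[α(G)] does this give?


E[|E(G)|] = C(71, 2)·p = 2485 · (1/568) = 35/8.
E[α(G)] ≥ n − E[|E(G)|] = 71 − 35/8 = 533/8.
Numerically: ≈ 66.6250.
(This is only a lower bound; the true E[α(G)] may be larger.)

E[α(G)] ≥ 533/8 ≈ 66.6250.


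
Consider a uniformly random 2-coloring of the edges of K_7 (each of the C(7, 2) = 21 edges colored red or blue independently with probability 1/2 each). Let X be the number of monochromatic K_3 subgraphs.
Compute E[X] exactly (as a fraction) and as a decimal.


Let X = Σ_S X_S over the C(7, 3) = 35 subsets S of size 3, where X_S = 1 if the K_3 on S is monochromatic.
For a fixed S, the K_3 on S has C(3, 2) = 3 edges. P[all 3 edges red] = (1/2)^3, and likewise for blue, so P[monochromatic] = 2·(1/2)^3 = 2^{1 − 3} = 1/4.
By linearity: E[X] = C(7, 3) · 2^{1 − 3} = 35 · 1/4 = 35/4.
Numerically: E[X] ≈ 8.75000.

E[X] = C(7,3)·2^(1−C(3,2)) = 35/4 ≈ 8.75000.


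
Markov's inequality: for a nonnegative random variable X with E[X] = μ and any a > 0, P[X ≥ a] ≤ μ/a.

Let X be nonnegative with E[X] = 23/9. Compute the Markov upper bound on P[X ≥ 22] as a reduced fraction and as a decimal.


μ = E[X] = 23/9, a = 22.
Markov: P[X ≥ 22] ≤ μ/a = (23/9)/22 = 23/198.
Numerically: ≈ 0.116162.
(Since a = 22 > μ = 2.555556, the bound 23/198 is < 1 and informative.)

P[X ≥ 22] ≤ 23/198 ≈ 0.116162.


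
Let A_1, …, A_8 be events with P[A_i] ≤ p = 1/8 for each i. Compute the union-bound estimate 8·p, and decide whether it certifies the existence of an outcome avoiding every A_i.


Union bound: P[∪_{i=1}^{8} A_i] ≤ Σ_i P[A_i] ≤ 8·p = 8·(1/8) = 1.
Numerically: 1 ≈ 1.00000.
Is 1 < 1? NO.
Since the bound 1 is ≥ 1, the union bound is uninformative here; it does NOT by itself certify existence.

8·p = 1 ≈ 1.00000; existence NOT certified by the union bound.


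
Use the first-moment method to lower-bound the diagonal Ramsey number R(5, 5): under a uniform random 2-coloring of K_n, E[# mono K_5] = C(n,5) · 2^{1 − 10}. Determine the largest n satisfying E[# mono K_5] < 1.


We need C(n, 5) · 2^{1 − 10} < 1, i.e. C(n, 5) < 2^{10 − 1} = 512.
Check values of n near the boundary:
  n = 10: C(10, 5) = 252; 252 < 512? YES
  n = 11: C(11, 5) = 462; 462 < 512? YES
  n = 12: C(12, 5) = 792; 792 < 512? NO
The largest n with C(n, 5) < 512 is n = 11 (where E[X] = 231/256 ≈ 0.9023438). Hence R(5, 5) > 11, i.e. R(5, 5) ≥ 12.

Largest n = 11; hence R(5, 5) > 11.


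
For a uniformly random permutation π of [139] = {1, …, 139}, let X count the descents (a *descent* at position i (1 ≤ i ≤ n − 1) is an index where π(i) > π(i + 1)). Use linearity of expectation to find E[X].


Write X = Σ X_I over i = 1, …, 138, with X_I the indicator of one descent.
There are 138 indicators.
For each fixed i, the pair (π(i), π(i+1)) is a uniformly random ordered pair of distinct values from {1, …, 139}; by symmetry P[π(i) > π(i+1)] = 1/2.
By linearity: E[X] = 138 · (1/2) = (139 − 1) · (1/2) = 69 ≈ 69.0000.

E[X] = 69 = 69.0000.


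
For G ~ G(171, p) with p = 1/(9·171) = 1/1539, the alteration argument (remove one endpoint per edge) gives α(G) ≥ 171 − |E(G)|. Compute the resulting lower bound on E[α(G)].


E[|E(G)|] = C(171, 2)·p = 14535 · (1/1539) = 85/9.
E[α(G)] ≥ n − E[|E(G)|] = 171 − 85/9 = 1454/9.
Numerically: ≈ 161.555556.
(This is only a lower bound; the true E[α(G)] may be larger.)

E[α(G)] ≥ 1454/9 ≈ 161.555556.


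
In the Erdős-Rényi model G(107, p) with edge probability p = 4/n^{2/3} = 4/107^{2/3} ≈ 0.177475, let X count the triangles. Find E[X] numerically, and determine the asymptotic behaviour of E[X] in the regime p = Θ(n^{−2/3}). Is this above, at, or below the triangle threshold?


Number of potential triangles: C(107, 3) = 198485.
Each occurs with probability p³ ≈ (0.177475)³ ≈ 5.59000786e-03.
By linearity: E[X] = C(107, 3)·p³ ≈ 198485 · 5.59000786e-03 ≈ 1109.532710.
Since α = 2/3 < 1, p = c/n^{2/3} ≫ 1/n is above the triangle threshold p ~ 1/n. Asymptotically E[X] ~ (c³/6)·n^{3(1−α)} = (4³/6)·n^{1} → ∞; triangles are abundant w.h.p.

E[X] ≈ 1109.532710; in regime p = Θ(1/n^{2/3}) E[X] diverges (above the triangle threshold p ~ 1/n).


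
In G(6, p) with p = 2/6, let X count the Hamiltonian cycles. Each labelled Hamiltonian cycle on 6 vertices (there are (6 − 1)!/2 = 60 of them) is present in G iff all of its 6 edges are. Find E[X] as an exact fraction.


K_6 has (6 − 1)!/2 = 60 labelled Hamiltonian cycles.
For each such Hamiltonian cycle H, let X_H = 1 if all 6 edges of H are present in G. Then P[X_H = 1] = p^{6} = (1/3)^{6} = 1/729.
By linearity of expectation: E[X] = Σ_H E[X_H] = 60 · p^{6} = 60 · 1/729 = 20/243.
Numerically: E[X] ≈ 0.082305.

E[X] = 60 · (1/3)^{6} = 20/243 ≈ 0.082305.


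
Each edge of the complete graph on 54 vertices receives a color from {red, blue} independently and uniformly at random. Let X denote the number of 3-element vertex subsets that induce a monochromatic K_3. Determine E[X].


Let X = Σ_S X_S over the C(54, 3) = 24804 subsets S of size 3, where X_S = 1 if the K_3 on S is monochromatic.
For a fixed S, the K_3 on S has C(3, 2) = 3 edges. P[all 3 edges red] = (1/2)^3, and likewise for blue, so P[monochromatic] = 2·(1/2)^3 = 2^{1 − 3} = 1/4.
By linearity: E[X] = C(54, 3) · 2^{1 − 3} = 24804 · 1/4 = 6201.
Numerically: E[X] ≈ 6201.000000.

E[X] = C(54,3)·2^(1−C(3,2)) = 6201 ≈ 6201.000000.


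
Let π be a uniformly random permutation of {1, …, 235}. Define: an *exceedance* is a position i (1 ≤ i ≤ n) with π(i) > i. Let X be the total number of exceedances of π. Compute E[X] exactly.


Write X = Σ_{i=1}^{235} X_i, where X_i = 1_{π(i) > i}.
For each fixed i, π(i) is uniform over {1, …, 235} (marginal of a uniform permutation), so P[π(i) > i] = (n − i)/n. Summing: Σ_{i=1}^{235} (n − i)/n = (0 + 1 + … + 234)/235 = 235(235 − 1)/(2·235) = (235 − 1)/2.
Hence E[X] = Σ_{i=1}^{235} (235 − i)/235 = 117 ≈ 117.000.

E[X] = 117 = 117.000.


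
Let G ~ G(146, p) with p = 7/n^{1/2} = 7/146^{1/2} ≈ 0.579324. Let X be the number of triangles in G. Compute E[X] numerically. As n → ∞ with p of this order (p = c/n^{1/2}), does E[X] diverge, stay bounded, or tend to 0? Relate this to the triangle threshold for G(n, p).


Number of potential triangles: C(146, 3) = 508080.
Each occurs with probability p³ ≈ (0.579324)³ ≈ 1.94430698e-01.
By linearity: E[X] = C(146, 3)·p³ ≈ 508080 · 1.94430698e-01 ≈ 98786.349287.
Since α = 1/2 < 1, p = c/n^{1/2} ≫ 1/n is above the triangle threshold p ~ 1/n. Asymptotically E[X] ~ (c³/6)·n^{3(1−α)} = (7³/6)·n^{1.5} → ∞; triangles are abundant w.h.p.

E[X] ≈ 98786.349287; in regime p = Θ(1/n^{1/2}) E[X] diverges (above the triangle threshold p ~ 1/n).


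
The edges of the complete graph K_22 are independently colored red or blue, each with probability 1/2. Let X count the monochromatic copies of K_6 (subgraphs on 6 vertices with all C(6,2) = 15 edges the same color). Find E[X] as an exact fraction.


Let X = Σ_S X_S over the C(22, 6) = 74613 subsets S of size 6, where X_S = 1 if the K_6 on S is monochromatic.
For a fixed S, the K_6 on S has C(6, 2) = 15 edges. P[all 15 edges red] = (1/2)^15, and likewise for blue, so P[monochromatic] = 2·(1/2)^15 = 2^{1 − 15} = 1/16384.
By linearity of expectation: E[X] = C(22, 6) · 2^{1 − 15} = 74613 · 1/16384 = 74613/16384.
Numerically: E[X] ≈ 4.5540.

E[X] = C(22,6)·2^(1−C(6,2)) = 74613/16384 ≈ 4.5540.


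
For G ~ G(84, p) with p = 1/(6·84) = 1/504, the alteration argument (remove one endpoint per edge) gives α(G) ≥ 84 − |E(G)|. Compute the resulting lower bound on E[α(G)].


E[|E(G)|] = C(84, 2)·p = 3486 · (1/504) = 83/12.
E[α(G)] ≥ n − E[|E(G)|] = 84 − 83/12 = 925/12.
Numerically: ≈ 77.08333.
(This is only a lower bound; the true E[α(G)] may be larger.)

E[α(G)] ≥ 925/12 ≈ 77.08333.


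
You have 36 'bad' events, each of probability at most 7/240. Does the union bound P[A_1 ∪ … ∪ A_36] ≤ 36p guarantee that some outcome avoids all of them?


Union bound: P[∪_{i=1}^{36} A_i] ≤ Σ_i P[A_i] ≤ 36·p = 36·(7/240) = 21/20.
Numerically: 21/20 ≈ 1.050.
Is 21/20 < 1? NO.
Since the bound 21/20 is ≥ 1, the union bound is uninformative here; it does NOT by itself certify existence.

36·p = 21/20 ≈ 1.050; existence NOT certified by the union bound.


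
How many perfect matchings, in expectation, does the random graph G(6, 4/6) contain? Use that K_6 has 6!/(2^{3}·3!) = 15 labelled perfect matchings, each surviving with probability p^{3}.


K_6 has 6!/(2^{3}·3!) = 15 labelled perfect matchings.
For each such perfect matching H, let X_H = 1 if all 3 edges of H are present in G. Then P[X_H = 1] = p^{3} = (2/3)^{3} = 8/27.
By linearity: E[X] = Σ_H E[X_H] = 15 · p^{3} = 15 · 8/27 = 40/9.
Numerically: E[X] ≈ 4.444.

E[X] = 15 · (2/3)^{3} = 40/9 ≈ 4.444.


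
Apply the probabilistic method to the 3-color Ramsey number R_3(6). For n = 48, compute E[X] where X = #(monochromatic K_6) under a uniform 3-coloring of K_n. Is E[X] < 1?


E[X] = C(48, 6) · 3^{1 − 15} = 12271512 · 3^{−14} = 12271512/4782969.
As a reduced fraction: E[X] = 4090504/1594323 ≈ 2.565668.
Is E[X] < 1? NO.
Since E[X] ≥ 1, the first-moment bound is inconclusive at n = 48; it does NOT by itself certify R_3(6) > 48.

E[X] = 4090504/1594323 ≈ 2.565668; E[X] ≥ 1; first-moment method inconclusive here.


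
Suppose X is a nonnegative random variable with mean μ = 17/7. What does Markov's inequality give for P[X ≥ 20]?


μ = E[X] = 17/7, a = 20.
Markov: P[X ≥ 20] ≤ μ/a = (17/7)/20 = 17/140.
Numerically: ≈ 0.121429.
(Since a = 20 > μ = 2.428571, the bound 17/140 is < 1 and informative.)

P[X ≥ 20] ≤ 17/140 ≈ 0.121429.


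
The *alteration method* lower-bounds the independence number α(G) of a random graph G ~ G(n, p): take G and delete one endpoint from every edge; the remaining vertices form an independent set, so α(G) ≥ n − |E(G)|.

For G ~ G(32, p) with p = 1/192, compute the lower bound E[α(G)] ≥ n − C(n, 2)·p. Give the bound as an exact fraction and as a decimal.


E[|E(G)|] = C(32, 2)·p = 496 · (1/192) = 31/12.
E[α(G)] ≥ n − E[|E(G)|] = 32 − 31/12 = 353/12.
Numerically: ≈ 29.41667.
(This is only a lower bound; the true E[α(G)] may be larger.)

E[α(G)] ≥ 353/12 ≈ 29.41667.


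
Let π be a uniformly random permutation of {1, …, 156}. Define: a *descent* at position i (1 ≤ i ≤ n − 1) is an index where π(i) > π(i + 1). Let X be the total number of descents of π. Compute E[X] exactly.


Write X = Σ X_I over i = 1, …, 155, with X_I the indicator of one descent.
There are 155 indicators.
For each fixed i, the pair (π(i), π(i+1)) is a uniformly random ordered pair of distinct values from {1, …, 156}; by symmetry P[π(i) > π(i+1)] = 1/2.
By linearity: E[X] = 155 · (1/2) = (156 − 1) · (1/2) = 155/2 ≈ 77.500000.

E[X] = 155/2 = 77.500000.


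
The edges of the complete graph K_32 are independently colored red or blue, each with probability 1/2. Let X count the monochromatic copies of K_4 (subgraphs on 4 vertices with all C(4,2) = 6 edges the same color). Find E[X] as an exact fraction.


Let X = Σ_S X_S over the C(32, 4) = 35960 subsets S of size 4, where X_S = 1 if the K_4 on S is monochromatic.
For a fixed S, the K_4 on S has C(4, 2) = 6 edges. P[all 6 edges red] = (1/2)^6, and likewise for blue, so P[monochromatic] = 2·(1/2)^6 = 2^{1 − 6} = 1/32.
Summing: E[X] = C(32, 4) · 2^{1 − 6} = 35960 · 1/32 = 4495/4.
Numerically: E[X] ≈ 1123.750000.

E[X] = C(32,4)·2^(1−C(4,2)) = 4495/4 ≈ 1123.750000.


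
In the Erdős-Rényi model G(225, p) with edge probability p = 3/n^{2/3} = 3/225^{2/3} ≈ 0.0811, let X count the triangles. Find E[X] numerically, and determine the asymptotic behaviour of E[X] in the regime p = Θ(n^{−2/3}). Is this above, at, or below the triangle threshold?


Number of potential triangles: C(225, 3) = 1873200.
Each occurs with probability p³ ≈ (0.0811)³ ≈ 5.33333e-04.
By linearity: E[X] = C(225, 3)·p³ ≈ 1873200 · 5.33333e-04 ≈ 999.040.
Since α = 2/3 < 1, p = c/n^{2/3} ≫ 1/n is above the triangle threshold p ~ 1/n. Asymptotically E[X] ~ (c³/6)·n^{3(1−α)} = (3³/6)·n^{1} → ∞; triangles are abundant w.h.p.

E[X] ≈ 999.040; in regime p = Θ(1/n^{2/3}) E[X] diverges (above the triangle threshold p ~ 1/n).


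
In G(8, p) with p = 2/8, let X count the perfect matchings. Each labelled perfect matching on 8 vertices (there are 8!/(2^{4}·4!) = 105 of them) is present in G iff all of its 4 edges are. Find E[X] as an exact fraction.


K_8 has 8!/(2^{4}·4!) = 105 labelled perfect matchings.
For each such perfect matching H, let X_H = 1 if all 4 edges of H are present in G. Then P[X_H = 1] = p^{4} = (1/4)^{4} = 1/256.
By linearity: E[X] = Σ_H E[X_H] = 105 · p^{4} = 105 · 1/256 = 105/256.
Numerically: E[X] ≈ 0.41016.

E[X] = 105 · (1/4)^{4} = 105/256 ≈ 0.41016.


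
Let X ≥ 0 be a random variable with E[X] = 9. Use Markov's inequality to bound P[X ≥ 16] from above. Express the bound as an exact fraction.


μ = E[X] = 9, a = 16.
Markov: P[X ≥ 16] ≤ μ/a = (9)/16 = 9/16.
Numerically: ≈ 0.56250.
(Since a = 16 > μ = 9.00000, the bound 9/16 is < 1 and informative.)

P[X ≥ 16] ≤ 9/16 ≈ 0.56250.


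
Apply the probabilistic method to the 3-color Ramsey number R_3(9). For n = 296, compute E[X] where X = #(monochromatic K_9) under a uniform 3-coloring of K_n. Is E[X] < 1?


E[X] = C(296, 9) · 3^{1 − 36} = 42513789098994080 · 3^{−35} = 42513789098994080/50031545098999707.
As a reduced fraction: E[X] = 42513789098994080/50031545098999707 ≈ 0.84974.
Is E[X] < 1? YES.
Since E[X] < 1, there exists a 3-coloring of K_{296} with no monochromatic K_9; hence R_3(9) > 296.

E[X] = 42513789098994080/50031545098999707 ≈ 0.84974; E[X] < 1, so R_3(9) > 296.


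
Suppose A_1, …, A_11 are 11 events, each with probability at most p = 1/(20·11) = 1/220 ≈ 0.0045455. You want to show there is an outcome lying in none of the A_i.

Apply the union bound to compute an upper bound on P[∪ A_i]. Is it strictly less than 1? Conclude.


Union bound: P[∪_{i=1}^{11} A_i] ≤ Σ_i P[A_i] ≤ 11·p = 11·(1/220) = 1/20.
Numerically: 1/20 ≈ 0.0500000.
Is 1/20 < 1? YES.
Since P[∪ A_i] ≤ 1/20 < 1, the complement has P[∩ A_i^c] ≥ 1 − 1/20 = 19/20 > 0, so some outcome avoids every A_i.

11·p = 1/20 ≈ 0.0500000; existence CERTIFIED by the union bound.


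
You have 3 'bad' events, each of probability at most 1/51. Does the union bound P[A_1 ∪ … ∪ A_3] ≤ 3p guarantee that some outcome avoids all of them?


Union bound: P[∪_{i=1}^{3} A_i] ≤ Σ_i P[A_i] ≤ 3·p = 3·(1/51) = 1/17.
Numerically: 1/17 ≈ 0.0588.
Is 1/17 < 1? YES.
Since P[∪ A_i] ≤ 1/17 < 1, the complement has P[∩ A_i^c] ≥ 1 − 1/17 = 16/17 > 0, so some outcome avoids every A_i.

3·p = 1/17 ≈ 0.0588; existence CERTIFIED by the union bound.


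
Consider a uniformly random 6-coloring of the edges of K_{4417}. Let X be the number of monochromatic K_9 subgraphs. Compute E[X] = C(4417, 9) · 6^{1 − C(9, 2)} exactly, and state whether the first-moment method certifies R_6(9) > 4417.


E[X] = C(4417, 9) · 6^{1 − 36} = 1749208766098544225331185560 · 6^{−35} = 1749208766098544225331185560/1719070799748422591028658176.
As a reduced fraction: E[X] = 218651095762318028166398195/214883849968552823878582272 ≈ 1.01753.
Is E[X] < 1? NO.
Since E[X] ≥ 1, the first-moment bound is inconclusive at n = 4417; it does NOT by itself certify R_6(9) > 4417.

E[X] = 218651095762318028166398195/214883849968552823878582272 ≈ 1.01753; E[X] ≥ 1; first-moment method inconclusive here.


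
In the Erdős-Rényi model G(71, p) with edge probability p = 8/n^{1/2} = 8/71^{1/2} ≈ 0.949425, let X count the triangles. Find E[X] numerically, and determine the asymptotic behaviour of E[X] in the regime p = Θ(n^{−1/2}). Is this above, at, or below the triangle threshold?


Number of potential triangles: C(71, 3) = 57155.
Each occurs with probability p³ ≈ (0.949425)³ ≈ 8.55820013e-01.
By linearity: E[X] = C(71, 3)·p³ ≈ 57155 · 8.55820013e-01 ≈ 48914.392824.
Since α = 1/2 < 1, p = c/n^{1/2} ≫ 1/n is above the triangle threshold p ~ 1/n. Asymptotically E[X] ~ (c³/6)·n^{3(1−α)} = (8³/6)·n^{1.5} → ∞; triangles are abundant w.h.p.

E[X] ≈ 48914.392824; in regime p = Θ(1/n^{1/2}) E[X] diverges (above the triangle threshold p ~ 1/n).


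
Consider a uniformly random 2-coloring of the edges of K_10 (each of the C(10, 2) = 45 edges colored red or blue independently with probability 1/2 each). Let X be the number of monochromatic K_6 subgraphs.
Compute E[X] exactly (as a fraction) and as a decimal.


Let X = Σ_S X_S over the C(10, 6) = 210 subsets S of size 6, where X_S = 1 if the K_6 on S is monochromatic.
For a fixed S, the K_6 on S has C(6, 2) = 15 edges. P[all 15 edges red] = (1/2)^15, and likewise for blue, so P[monochromatic] = 2·(1/2)^15 = 2^{1 − 15} = 1/16384.
Summing: E[X] = C(10, 6) · 2^{1 − 15} = 210 · 1/16384 = 105/8192.
Numerically: E[X] ≈ 0.012817.

E[X] = C(10,6)·2^(1−C(6,2)) = 105/8192 ≈ 0.012817.


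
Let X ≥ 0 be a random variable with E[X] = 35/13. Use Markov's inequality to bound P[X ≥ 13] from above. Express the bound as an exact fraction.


μ = E[X] = 35/13, a = 13.
Markov: P[X ≥ 13] ≤ μ/a = (35/13)/13 = 35/169.
Numerically: ≈ 0.207.
(Since a = 13 > μ = 2.692, the bound 35/169 is < 1 and informative.)

P[X ≥ 13] ≤ 35/169 ≈ 0.207.


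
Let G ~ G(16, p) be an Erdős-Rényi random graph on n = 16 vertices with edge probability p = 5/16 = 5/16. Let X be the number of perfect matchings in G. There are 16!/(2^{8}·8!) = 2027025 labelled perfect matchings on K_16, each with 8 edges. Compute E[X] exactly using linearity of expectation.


K_16 has 16!/(2^{8}·8!) = 2027025 labelled perfect matchings.
For each such perfect matching H, let X_H = 1 if all 8 edges of H are present in G. Then P[X_H = 1] = p^{8} = (5/16)^{8} = 390625/4294967296.
Summing the indicators: E[X] = Σ_H E[X_H] = 2027025 · p^{8} = 2027025 · 390625/4294967296 = 791806640625/4294967296.
Numerically: E[X] ≈ 184.

E[X] = 2027025 · (5/16)^{8} = 791806640625/4294967296 ≈ 184.


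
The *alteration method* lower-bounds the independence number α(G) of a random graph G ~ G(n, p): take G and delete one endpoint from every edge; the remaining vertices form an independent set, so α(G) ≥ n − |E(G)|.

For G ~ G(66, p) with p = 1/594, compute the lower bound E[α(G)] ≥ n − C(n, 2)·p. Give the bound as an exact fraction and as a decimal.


E[|E(G)|] = C(66, 2)·p = 2145 · (1/594) = 65/18.
E[α(G)] ≥ n − E[|E(G)|] = 66 − 65/18 = 1123/18.
Numerically: ≈ 62.388889.
(This is only a lower bound; the true E[α(G)] may be larger.)

E[α(G)] ≥ 1123/18 ≈ 62.388889.


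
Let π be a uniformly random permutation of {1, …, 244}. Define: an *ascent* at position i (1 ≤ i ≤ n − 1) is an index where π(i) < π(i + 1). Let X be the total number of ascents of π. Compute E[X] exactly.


Write X = Σ X_I over i = 1, …, 243, with X_I the indicator of one ascent.
There are 243 indicators.
For each fixed i, the pair (π(i), π(i+1)) is a uniformly random ordered pair of distinct values from {1, …, 244}; by symmetry P[π(i) < π(i+1)] = 1/2.
By linearity: E[X] = 243 · (1/2) = (244 − 1) · (1/2) = 243/2 ≈ 121.50000.

E[X] = 243/2 = 121.50000.


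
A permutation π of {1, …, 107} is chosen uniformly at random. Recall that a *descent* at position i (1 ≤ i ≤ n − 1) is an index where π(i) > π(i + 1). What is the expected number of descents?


Write X = Σ X_I over i = 1, …, 106, with X_I the indicator of one descent.
There are 106 indicators.
For each fixed i, the pair (π(i), π(i+1)) is a uniformly random ordered pair of distinct values from {1, …, 107}; by symmetry P[π(i) > π(i+1)] = 1/2.
By linearity: E[X] = 106 · (1/2) = (107 − 1) · (1/2) = 53 ≈ 53.000.

E[X] = 53 = 53.000.


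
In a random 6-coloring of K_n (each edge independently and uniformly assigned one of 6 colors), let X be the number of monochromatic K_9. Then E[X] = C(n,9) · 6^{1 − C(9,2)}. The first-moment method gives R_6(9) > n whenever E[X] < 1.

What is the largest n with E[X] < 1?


We need C(n, 9) · 6^{1 − 36} < 1, i.e. C(n, 9) < 6^{36 − 1} = 1719070799748422591028658176.
Check values of n near the boundary:
  n = 4403: C(4403, 9) = 1699894433046281918452233150; 1699894433046281918452233150 < 1719070799748422591028658176? YES
  n = 4404: C(4404, 9) = 1703375445537161676647015880; 1703375445537161676647015880 < 1719070799748422591028658176? YES
  n = 4405: C(4405, 9) = 1706862792900636302463627150; 1706862792900636302463627150 < 1719070799748422591028658176? YES
  n = 4406: C(4406, 9) = 1710356485221788389505285700; 1710356485221788389505285700 < 1719070799748422591028658176? YES
  n = 4407: C(4407, 9) = 1713856532599459170657070050; 1713856532599459170657070050 < 1719070799748422591028658176? YES
  n = 4408: C(4408, 9) = 1717362945146264156457459600; 1717362945146264156457459600 < 1719070799748422591028658176? YES
  n = 4409: C(4409, 9) = 1720875732988608787686577131; 1720875732988608787686577131 < 1719070799748422591028658176? NO
The largest n with C(n, 9) < 1719070799748422591028658176 is n = 4408 (where E[X] = 35778394690547169926197075/35813974994758803979763712 ≈ 0.999). Hence R_6(9) > 4408, i.e. R_6(9) ≥ 4409.

Largest n = 4408; hence R_6(9) > 4408.


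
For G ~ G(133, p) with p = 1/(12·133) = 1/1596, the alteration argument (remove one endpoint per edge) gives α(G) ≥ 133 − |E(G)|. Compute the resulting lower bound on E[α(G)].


E[|E(G)|] = C(133, 2)·p = 8778 · (1/1596) = 11/2.
E[α(G)] ≥ n − E[|E(G)|] = 133 − 11/2 = 255/2.
Numerically: ≈ 127.50000.
(This is only a lower bound; the true E[α(G)] may be larger.)

E[α(G)] ≥ 255/2 ≈ 127.50000.


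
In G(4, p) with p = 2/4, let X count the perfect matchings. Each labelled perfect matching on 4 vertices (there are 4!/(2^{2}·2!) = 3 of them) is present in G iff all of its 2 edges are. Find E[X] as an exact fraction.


K_4 has 4!/(2^{2}·2!) = 3 labelled perfect matchings.
For each such perfect matching H, let X_H = 1 if all 2 edges of H are present in G. Then P[X_H = 1] = p^{2} = (1/2)^{2} = 1/4.
By linearity of expectation: E[X] = Σ_H E[X_H] = 3 · p^{2} = 3 · 1/4 = 3/4.
Numerically: E[X] ≈ 0.75.

E[X] = 3 · (1/2)^{2} = 3/4 ≈ 0.75.


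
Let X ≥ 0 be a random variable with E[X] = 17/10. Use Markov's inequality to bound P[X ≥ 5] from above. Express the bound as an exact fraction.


μ = E[X] = 17/10, a = 5.
Markov: P[X ≥ 5] ≤ μ/a = (17/10)/5 = 17/50.
Numerically: ≈ 0.34000.
(Since a = 5 > μ = 1.70000, the bound 17/50 is < 1 and informative.)

P[X ≥ 5] ≤ 17/50 ≈ 0.34000.


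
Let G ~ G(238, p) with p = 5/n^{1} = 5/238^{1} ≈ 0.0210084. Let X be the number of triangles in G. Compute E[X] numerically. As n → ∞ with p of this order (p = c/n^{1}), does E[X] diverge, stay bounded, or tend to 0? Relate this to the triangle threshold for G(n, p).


Number of potential triangles: C(238, 3) = 2218636.
Each occurs with probability p³ ≈ (0.0210084)³ ≈ 9.27212210e-06.
By linearity: E[X] = C(238, 3)·p³ ≈ 2218636 · 9.27212210e-06 ≈ 20.571464.
Here α = 1, so p = 5/n is exactly at the triangle threshold p ~ 1/n. Asymptotically E[X] → c³/6 = 5³/6 = 125/6 ≈ 20.833333, a bounded constant. In this regime the triangle count is asymptotically Poisson(c³/6).

E[X] ≈ 20.571464; in regime p = Θ(1/n^{1}) E[X] stays bounded (at the triangle threshold p ~ 1/n).


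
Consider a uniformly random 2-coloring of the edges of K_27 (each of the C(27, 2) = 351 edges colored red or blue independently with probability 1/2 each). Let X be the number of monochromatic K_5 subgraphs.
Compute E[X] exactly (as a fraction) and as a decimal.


Let X = Σ_S X_S over the C(27, 5) = 80730 subsets S of size 5, where X_S = 1 if the K_5 on S is monochromatic.
For a fixed S, the K_5 on S has C(5, 2) = 10 edges. P[all 10 edges red] = (1/2)^10, and likewise for blue, so P[monochromatic] = 2·(1/2)^10 = 2^{1 − 10} = 1/512.
Summing: E[X] = C(27, 5) · 2^{1 − 10} = 80730 · 1/512 = 40365/256.
Numerically: E[X] ≈ 157.6758.

E[X] = C(27,5)·2^(1−C(5,2)) = 40365/256 ≈ 157.6758.


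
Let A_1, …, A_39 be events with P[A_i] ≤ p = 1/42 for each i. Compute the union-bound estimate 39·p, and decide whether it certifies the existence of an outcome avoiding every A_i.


Union bound: P[∪_{i=1}^{39} A_i] ≤ Σ_i P[A_i] ≤ 39·p = 39·(1/42) = 13/14.
Numerically: 13/14 ≈ 0.9285714.
Is 13/14 < 1? YES.
Since P[∪ A_i] ≤ 13/14 < 1, the complement has P[∩ A_i^c] ≥ 1 − 13/14 = 1/14 > 0, so some outcome avoids every A_i.

39·p = 13/14 ≈ 0.9285714; existence CERTIFIED by the union bound.


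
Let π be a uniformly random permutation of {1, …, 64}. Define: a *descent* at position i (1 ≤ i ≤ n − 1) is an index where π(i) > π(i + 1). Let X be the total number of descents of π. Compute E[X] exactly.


Write X = Σ X_I over i = 1, …, 63, with X_I the indicator of one descent.
There are 63 indicators.
For each fixed i, the pair (π(i), π(i+1)) is a uniformly random ordered pair of distinct values from {1, …, 64}; by symmetry P[π(i) > π(i+1)] = 1/2.
By linearity: E[X] = 63 · (1/2) = (64 − 1) · (1/2) = 63/2 ≈ 31.500.

E[X] = 63/2 = 31.500.


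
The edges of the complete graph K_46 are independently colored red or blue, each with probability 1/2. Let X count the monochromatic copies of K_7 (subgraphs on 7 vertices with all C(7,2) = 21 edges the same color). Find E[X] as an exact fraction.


Let X = Σ_S X_S over the C(46, 7) = 53524680 subsets S of size 7, where X_S = 1 if the K_7 on S is monochromatic.
For a fixed S, the K_7 on S has C(7, 2) = 21 edges. P[all 21 edges red] = (1/2)^21, and likewise for blue, so P[monochromatic] = 2·(1/2)^21 = 2^{1 − 21} = 1/1048576.
By linearity of expectation: E[X] = C(46, 7) · 2^{1 − 21} = 53524680 · 1/1048576 = 6690585/131072.
Numerically: E[X] ≈ 51.045.

E[X] = C(46,7)·2^(1−C(7,2)) = 6690585/131072 ≈ 51.045.


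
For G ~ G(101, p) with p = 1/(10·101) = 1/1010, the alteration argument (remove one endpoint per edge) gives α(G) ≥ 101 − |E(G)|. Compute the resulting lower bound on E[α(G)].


E[|E(G)|] = C(101, 2)·p = 5050 · (1/1010) = 5.
E[α(G)] ≥ n − E[|E(G)|] = 101 − 5 = 96.
Numerically: ≈ 96.000000.
(This is only a lower bound; the true E[α(G)] may be larger.)

E[α(G)] ≥ 96 ≈ 96.000000.
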